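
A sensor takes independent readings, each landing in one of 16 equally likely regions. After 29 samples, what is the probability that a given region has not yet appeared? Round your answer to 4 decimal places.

Each sample misses the fixed region with probability (16-1)/16 = 15/16, independently.
P(still missing after 29) = (15/16)^29 = 0.15387.

0.1539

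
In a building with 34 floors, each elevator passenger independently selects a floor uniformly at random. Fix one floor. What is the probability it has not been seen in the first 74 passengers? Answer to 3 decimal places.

0.110

On each passenger the fixed floor fails to appear with probability 33/34.
P(still missing after 74) = (33/34)^74 = 0.1098.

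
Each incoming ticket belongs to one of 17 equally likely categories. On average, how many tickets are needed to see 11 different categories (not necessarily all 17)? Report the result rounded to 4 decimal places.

Going from k to k+1 distinct takes a geometric number of tickets with mean 17/(17-k).
Sum over k = 0,...,10: E = 17/17 + 17/16 + 17/15 + ... + 17/8 + 17/7 = 16.82239.

16.8224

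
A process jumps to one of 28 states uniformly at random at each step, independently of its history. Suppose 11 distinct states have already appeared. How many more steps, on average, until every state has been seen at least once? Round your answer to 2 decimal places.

From k distinct to k+1 distinct takes on average 28/(28-k) steps.
Sum over k = 11,...,27: E = 28/17 + 28/16 + 28/15 + ... + 28/2 + 28/1 = 96.307.

96.31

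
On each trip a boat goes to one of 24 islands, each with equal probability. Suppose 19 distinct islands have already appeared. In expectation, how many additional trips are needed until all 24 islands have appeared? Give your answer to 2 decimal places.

54.80

The wait to go from k to k+1 distinct islands is geometric with mean 24/(24-k).
Sum over k = 19,...,23: E = 24/5 + 24/4 + 24/3 + 24/2 + 24/1 = 54.800.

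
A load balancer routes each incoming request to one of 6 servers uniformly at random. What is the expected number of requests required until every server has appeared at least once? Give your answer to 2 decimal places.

14.70

Split into phases: going from k distinct to k+1 distinct takes on average 6/(6-k) requests.
E[T] = 6/6 + 6/5 + 6/4 + 6/3 + 6/2 + 6/1 = 6·H_{6}.
H_{6} = 2.450, so E[T] = 14.700.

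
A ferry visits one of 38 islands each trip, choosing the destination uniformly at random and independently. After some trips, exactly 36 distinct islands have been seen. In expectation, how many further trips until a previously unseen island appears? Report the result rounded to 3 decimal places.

Each trip yields a new island with probability (38-36)/38 = 2/38, so the wait is geometric with mean 38/2.
E = 38/2 = 19.0000.

19.000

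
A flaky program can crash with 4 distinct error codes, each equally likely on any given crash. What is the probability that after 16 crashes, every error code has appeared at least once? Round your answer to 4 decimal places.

By inclusion–exclusion over which error codes are missing,
P(all seen) = Σ_{j=0}^{4} (-1)^j C(4,j)((4-j)/4)^16
= 1.00000 - 0.04009 + 0.00009 - 0.00000 + 0.00000
= 0.96000.

0.9600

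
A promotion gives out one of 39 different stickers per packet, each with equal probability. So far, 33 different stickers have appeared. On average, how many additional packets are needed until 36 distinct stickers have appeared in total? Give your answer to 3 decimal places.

The wait to go from k to k+1 distinct stickers is geometric with mean 39/(39-k).
Sum over k = 33,...,35: E = 39/6 + 39/5 + 39/4 = 24.0500.

24.050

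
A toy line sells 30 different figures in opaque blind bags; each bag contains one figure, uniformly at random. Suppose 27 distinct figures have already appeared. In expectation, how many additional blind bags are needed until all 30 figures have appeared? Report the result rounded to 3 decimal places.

From k distinct to k+1 distinct takes on average 30/(30-k) blind bags.
Sum over k = 27,...,29: E = 30/3 + 30/2 + 30/1 = 55.0000.

55.000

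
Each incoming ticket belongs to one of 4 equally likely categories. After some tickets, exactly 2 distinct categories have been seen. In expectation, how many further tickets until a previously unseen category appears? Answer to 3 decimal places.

2.000

The number of tickets until the next new category is geometric with success probability 2/4, so its mean is 4/2.
E = 4/2 = 2.0000.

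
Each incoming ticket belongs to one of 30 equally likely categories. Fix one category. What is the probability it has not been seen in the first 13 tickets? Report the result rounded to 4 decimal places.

Each ticket misses the fixed category with probability (30-1)/30 = 29/30, independently.
P(still missing after 13) = (29/30)^13 = 0.64357.

0.6436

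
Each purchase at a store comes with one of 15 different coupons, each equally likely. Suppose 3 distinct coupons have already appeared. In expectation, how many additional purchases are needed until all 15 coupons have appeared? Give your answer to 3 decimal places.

With k distinct coupons already seen, the next new one takes an expected 15/(15-k) purchases.
Sum over k = 3,...,14: E = 15/12 + 15/11 + 15/10 + ... + 15/2 + 15/1 = 46.5482.

46.548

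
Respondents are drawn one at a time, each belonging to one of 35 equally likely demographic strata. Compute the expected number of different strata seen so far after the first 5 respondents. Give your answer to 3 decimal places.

For each stratum, P(seen in 5 respondents) = 1 - (34/35)^5 = 0.1349.
By linearity of expectation, E[distinct seen] = 35·(1 - (34/35)^5) = 4.7223.

4.722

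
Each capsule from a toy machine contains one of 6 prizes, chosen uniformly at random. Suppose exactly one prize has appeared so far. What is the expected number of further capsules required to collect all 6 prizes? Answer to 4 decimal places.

With k distinct prizes already seen, the next new one takes an expected 6/(6-k) capsules.
Sum over k = 1,...,5: E = 6/5 + 6/4 + 6/3 + 6/2 + 6/1 = 13.70000.

13.7000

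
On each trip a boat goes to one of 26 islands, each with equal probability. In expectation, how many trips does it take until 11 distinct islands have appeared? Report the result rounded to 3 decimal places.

13.941

With k distinct islands already seen, the next new one arrives after an expected 26/(26-k) trips.
Sum over k = 0,...,10: E = 26/26 + 26/25 + 26/24 + ... + 26/17 + 26/16 = 13.9410.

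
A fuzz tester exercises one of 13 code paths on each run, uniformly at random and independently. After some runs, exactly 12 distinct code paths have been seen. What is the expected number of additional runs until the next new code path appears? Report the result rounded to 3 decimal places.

The number of runs until the next new code path is geometric with success probability 1/13, so its mean is 13/1.
E = 13/1 = 13.0000.

13.000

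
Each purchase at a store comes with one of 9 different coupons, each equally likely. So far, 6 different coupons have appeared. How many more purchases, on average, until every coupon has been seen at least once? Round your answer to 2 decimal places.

The wait to go from k to k+1 distinct coupons is geometric with mean 9/(9-k).
Sum over k = 6,...,8: E = 9/3 + 9/2 + 9/1 = 16.500.

16.50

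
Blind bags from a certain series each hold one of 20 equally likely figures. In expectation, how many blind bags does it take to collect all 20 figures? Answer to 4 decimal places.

71.9548

After k distinct figures have appeared, the next blind bag gives a new one with probability (20-k)/20, so the expected wait for the (k+1)-th is 20/(20-k).
E[T] = 20/20 + 20/19 + 20/18 + ... + 20/2 + 20/1 = 20·H_{20}.
H_{20} = 3.59774, so E[T] = 71.95479.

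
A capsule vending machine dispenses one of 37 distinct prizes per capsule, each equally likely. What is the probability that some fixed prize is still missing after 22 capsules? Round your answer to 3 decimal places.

On each capsule the fixed prize fails to appear with probability 36/37.
P(still missing after 22) = (36/37)^22 = 0.5473.

0.547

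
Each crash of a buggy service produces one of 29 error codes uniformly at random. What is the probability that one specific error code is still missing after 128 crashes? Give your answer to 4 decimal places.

0.0112

Each crash misses the fixed error code with probability (29-1)/29 = 28/29, independently.
P(still missing after 128) = (28/29)^128 = 0.01120.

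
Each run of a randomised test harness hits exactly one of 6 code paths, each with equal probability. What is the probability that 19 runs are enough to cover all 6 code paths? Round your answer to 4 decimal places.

Let A_i be the event that code path i is missing after 19 runs. By inclusion–exclusion on the A_i,
P(all seen) = Σ_{j=0}^{6} (-1)^j C(6,j)((6-j)/6)^19
= 1.00000 - 0.18781 + 0.00677 - 0.00004 + 0.00000 - 0.00000 + 0.00000
= 0.81892.

0.8189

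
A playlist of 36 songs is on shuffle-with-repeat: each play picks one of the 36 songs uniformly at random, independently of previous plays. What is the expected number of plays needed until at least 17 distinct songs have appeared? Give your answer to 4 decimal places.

22.5655

Going from k to k+1 distinct takes a geometric number of plays with mean 36/(36-k).
Sum over k = 0,...,16: E = 36/36 + 36/35 + 36/34 + ... + 36/21 + 36/20 = 22.56550.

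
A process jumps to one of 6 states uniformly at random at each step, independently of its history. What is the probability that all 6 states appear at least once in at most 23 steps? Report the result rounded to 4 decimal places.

Let A_i be the event that state i is missing after 23 steps. By inclusion–exclusion on the A_i,
P(all seen) = Σ_{j=0}^{6} (-1)^j C(6,j)((6-j)/6)^23
= 1.00000 - 0.09057 + 0.00134 - 0.00000 + 0.00000 - 0.00000 + 0.00000
= 0.91076.

0.9108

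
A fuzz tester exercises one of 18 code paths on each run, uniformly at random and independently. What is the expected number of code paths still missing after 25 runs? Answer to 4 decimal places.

4.3120

For each code path, P(unseen after 25) = (17/18)^25 = 0.23956.
By linearity of expectation, E[unseen] = 18·(17/18)^25 = 4.31204.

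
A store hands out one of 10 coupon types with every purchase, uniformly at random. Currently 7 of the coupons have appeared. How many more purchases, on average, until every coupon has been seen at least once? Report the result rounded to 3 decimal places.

18.333

The wait to go from k to k+1 distinct coupons is geometric with mean 10/(10-k).
Sum over k = 7,...,9: E = 10/3 + 10/2 + 10/1 = 18.3333.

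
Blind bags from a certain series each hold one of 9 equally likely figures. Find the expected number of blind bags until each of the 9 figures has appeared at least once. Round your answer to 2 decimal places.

25.46

Split into phases: going from k distinct to k+1 distinct takes on average 9/(9-k) blind bags.
E[T] = 9/9 + 9/8 + 9/7 + ... + 9/2 + 9/1 = 9·H_{9}.
H_{9} = 2.829, so E[T] = 25.461.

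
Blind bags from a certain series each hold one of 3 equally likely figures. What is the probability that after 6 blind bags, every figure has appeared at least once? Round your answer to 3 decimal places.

0.741

By inclusion–exclusion over which figures are missing,
P(all seen) = Σ_{j=0}^{3} (-1)^j C(3,j)((3-j)/3)^6
= 1.0000 - 0.2634 + 0.0041 - 0.0000
= 0.7407.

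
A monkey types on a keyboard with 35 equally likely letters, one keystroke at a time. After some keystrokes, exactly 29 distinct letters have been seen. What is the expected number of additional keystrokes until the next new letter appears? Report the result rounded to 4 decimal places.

5.8333

Each keystroke yields a new letter with probability (35-29)/35 = 6/35, so the wait is geometric with mean 35/6.
E = 35/6 = 5.83333.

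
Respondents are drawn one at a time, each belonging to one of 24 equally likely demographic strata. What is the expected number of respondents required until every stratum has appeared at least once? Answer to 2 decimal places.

90.62

The wait to go from k to k+1 distinct strata is geometric with mean 24/(24-k).
E[T] = 24/24 + 24/23 + 24/22 + ... + 24/2 + 24/1 = 24·H_{24}.
H_{24} = 3.776, so E[T] = 90.623.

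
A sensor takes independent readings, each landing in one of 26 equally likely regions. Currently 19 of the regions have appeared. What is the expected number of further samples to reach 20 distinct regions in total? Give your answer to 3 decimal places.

3.714

With k distinct regions already seen, the next new one takes an expected 26/(26-k) samples.
Only the k = 19 term is needed: E = 26/7 = 3.7143.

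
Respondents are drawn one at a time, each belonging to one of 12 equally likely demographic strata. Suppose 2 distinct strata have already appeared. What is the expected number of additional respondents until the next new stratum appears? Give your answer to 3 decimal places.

1.200

Each respondent yields a new stratum with probability (12-2)/12 = 10/12, so the wait is geometric with mean 12/10.
E = 12/10 = 1.2000.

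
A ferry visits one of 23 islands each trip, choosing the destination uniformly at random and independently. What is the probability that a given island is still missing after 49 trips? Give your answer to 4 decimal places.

Each trip misses the fixed island with probability (23-1)/23 = 22/23, independently.
P(still missing after 49) = (22/23)^49 = 0.11325.

0.1133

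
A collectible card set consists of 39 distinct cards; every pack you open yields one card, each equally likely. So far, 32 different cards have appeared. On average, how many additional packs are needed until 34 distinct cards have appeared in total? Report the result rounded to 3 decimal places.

With k distinct cards already seen, the next new one takes an expected 39/(39-k) packs.
Sum over k = 32,...,33: E = 39/7 + 39/6 = 12.0714.

12.071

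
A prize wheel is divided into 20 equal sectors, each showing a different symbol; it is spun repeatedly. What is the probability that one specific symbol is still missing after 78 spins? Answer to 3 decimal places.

0.018

On each spin the fixed symbol fails to appear with probability 19/20.
P(still missing after 78) = (19/20)^78 = 0.0183.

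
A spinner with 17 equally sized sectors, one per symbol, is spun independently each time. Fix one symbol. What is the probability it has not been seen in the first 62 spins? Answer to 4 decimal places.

Each spin misses the fixed symbol with probability (17-1)/17 = 16/17, independently.
P(still missing after 62) = (16/17)^62 = 0.02331.

0.0233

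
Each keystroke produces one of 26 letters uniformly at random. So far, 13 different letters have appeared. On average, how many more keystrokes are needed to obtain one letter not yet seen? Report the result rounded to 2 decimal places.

Each keystroke yields a new letter with probability (26-13)/26 = 13/26, so the wait is geometric with mean 26/13.
E = 26/13 = 2.000.

2.00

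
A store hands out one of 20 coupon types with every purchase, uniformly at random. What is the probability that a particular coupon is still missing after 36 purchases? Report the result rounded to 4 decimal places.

0.1578

Each purchase misses the fixed coupon with probability (20-1)/20 = 19/20, independently.
P(still missing after 36) = (19/20)^36 = 0.15778.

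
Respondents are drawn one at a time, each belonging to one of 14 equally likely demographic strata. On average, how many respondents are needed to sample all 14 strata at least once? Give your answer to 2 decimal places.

Split into phases: going from k distinct to k+1 distinct takes on average 14/(14-k) respondents.
E[T] = 14/14 + 14/13 + 14/12 + ... + 14/2 + 14/1 = 14·H_{14}.
H_{14} = 3.252, so E[T] = 45.522.

45.52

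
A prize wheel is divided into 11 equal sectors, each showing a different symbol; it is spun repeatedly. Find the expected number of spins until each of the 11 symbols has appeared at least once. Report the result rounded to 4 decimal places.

33.2187

After k distinct symbols have appeared, the next spin gives a new one with probability (11-k)/11, so the expected wait for the (k+1)-th is 11/(11-k).
E[T] = 11/11 + 11/10 + 11/9 + ... + 11/2 + 11/1 = 11·H_{11}.
H_{11} = 3.01988, so E[T] = 33.21865.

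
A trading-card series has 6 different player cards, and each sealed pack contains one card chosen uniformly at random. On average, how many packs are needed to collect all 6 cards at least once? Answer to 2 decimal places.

14.70

Split into phases: going from k distinct to k+1 distinct takes on average 6/(6-k) packs.
E[T] = 6/6 + 6/5 + 6/4 + 6/3 + 6/2 + 6/1 = 6·H_{6}.
H_{6} = 2.450, so E[T] = 14.700.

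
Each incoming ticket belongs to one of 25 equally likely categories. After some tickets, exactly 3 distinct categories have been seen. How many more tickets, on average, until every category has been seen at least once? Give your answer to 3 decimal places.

From k distinct to k+1 distinct takes on average 25/(25-k) tickets.
Sum over k = 3,...,24: E = 25/22 + 25/21 + 25/20 + ... + 25/2 + 25/1 = 92.2703.

92.270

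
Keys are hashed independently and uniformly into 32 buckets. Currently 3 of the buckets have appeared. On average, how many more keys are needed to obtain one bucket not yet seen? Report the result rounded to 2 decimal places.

1.10

Each key yields a new bucket with probability (32-3)/32 = 29/32, so the wait is geometric with mean 32/29.
E = 32/29 = 1.103.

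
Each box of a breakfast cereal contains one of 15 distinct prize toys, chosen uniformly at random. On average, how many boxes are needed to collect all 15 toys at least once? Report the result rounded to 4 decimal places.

The wait to go from k to k+1 distinct toys is geometric with mean 15/(15-k).
E[T] = 15/15 + 15/14 + 15/13 + ... + 15/2 + 15/1 = 15·H_{15}.
H_{15} = 3.31823, so E[T] = 49.77343.

49.7734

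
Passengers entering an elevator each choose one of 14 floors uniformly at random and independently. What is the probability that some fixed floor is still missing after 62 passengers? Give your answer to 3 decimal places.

Each passenger misses the fixed floor with probability (14-1)/14 = 13/14, independently.
P(still missing after 62) = (13/14)^62 = 0.0101.

0.010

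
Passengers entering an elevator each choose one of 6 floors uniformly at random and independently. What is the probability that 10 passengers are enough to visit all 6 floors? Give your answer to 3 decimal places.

0.272

By inclusion–exclusion over which floors are missing,
P(all seen) = Σ_{j=0}^{6} (-1)^j C(6,j)((6-j)/6)^10
= 1.0000 - 0.9690 + 0.2601 - 0.0195 + 0.0003 - 0.0000 + 0.0000
= 0.2718.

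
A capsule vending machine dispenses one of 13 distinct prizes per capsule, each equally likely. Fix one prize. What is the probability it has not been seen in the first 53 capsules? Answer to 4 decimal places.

0.0144

Each capsule misses the fixed prize with probability (13-1)/13 = 12/13, independently.
P(still missing after 53) = (12/13)^53 = 0.01438.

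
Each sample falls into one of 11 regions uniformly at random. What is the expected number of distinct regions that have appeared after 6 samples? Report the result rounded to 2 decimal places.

4.79

For each region, P(seen in 6 samples) = 1 - (10/11)^6 = 0.436.
By linearity of expectation, E[distinct seen] = 11·(1 - (10/11)^6) = 4.791.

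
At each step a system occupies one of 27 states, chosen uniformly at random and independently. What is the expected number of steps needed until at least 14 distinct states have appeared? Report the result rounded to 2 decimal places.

19.21

Going from k to k+1 distinct takes a geometric number of steps with mean 27/(27-k).
Sum over k = 0,...,13: E = 27/27 + 27/26 + 27/25 + ... + 27/15 + 27/14 = 19.206.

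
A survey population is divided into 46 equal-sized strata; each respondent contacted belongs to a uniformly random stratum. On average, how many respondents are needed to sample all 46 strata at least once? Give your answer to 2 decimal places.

The wait to go from k to k+1 distinct strata is geometric with mean 46/(46-k).
E[T] = 46/46 + 46/45 + 46/44 + ... + 46/2 + 46/1 = 46·H_{46}.
H_{46} = 4.417, so E[T] = 203.168.

203.17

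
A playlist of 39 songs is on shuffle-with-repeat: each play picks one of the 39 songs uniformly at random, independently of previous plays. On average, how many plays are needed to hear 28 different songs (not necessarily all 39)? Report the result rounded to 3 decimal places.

With k distinct songs already seen, the next new one arrives after an expected 39/(39-k) plays.
Sum over k = 0,...,27: E = 39/39 + 39/38 + 39/37 + ... + 39/13 + 39/12 = 48.1130.

48.113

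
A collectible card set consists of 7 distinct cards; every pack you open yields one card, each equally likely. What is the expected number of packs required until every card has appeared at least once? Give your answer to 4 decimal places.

The wait to go from k to k+1 distinct cards is geometric with mean 7/(7-k).
E[T] = 7/7 + 7/6 + 7/5 + ... + 7/2 + 7/1 = 7·H_{7}.
H_{7} = 2.59286, so E[T] = 18.15000.

18.1500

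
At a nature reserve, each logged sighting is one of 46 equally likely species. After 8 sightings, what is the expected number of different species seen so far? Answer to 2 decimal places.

For each species, P(seen in 8 sightings) = 1 - (45/46)^8 = 0.161.
By linearity of expectation, E[distinct seen] = 46·(1 - (45/46)^8) = 7.417.

7.42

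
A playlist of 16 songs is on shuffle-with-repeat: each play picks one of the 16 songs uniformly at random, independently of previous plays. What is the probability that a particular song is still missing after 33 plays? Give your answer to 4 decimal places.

0.1189

On each play the fixed song fails to appear with probability 15/16.
P(still missing after 33) = (15/16)^33 = 0.11886.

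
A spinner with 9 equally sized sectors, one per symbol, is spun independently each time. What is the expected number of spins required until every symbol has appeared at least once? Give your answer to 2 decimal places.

After k distinct symbols have appeared, the next spin gives a new one with probability (9-k)/9, so the expected wait for the (k+1)-th is 9/(9-k).
E[T] = 9/9 + 9/8 + 9/7 + ... + 9/2 + 9/1 = 9·H_{9}.
H_{9} = 2.829, so E[T] = 25.461.

25.46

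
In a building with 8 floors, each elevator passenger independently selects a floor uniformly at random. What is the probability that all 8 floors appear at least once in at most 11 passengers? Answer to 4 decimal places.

By inclusion–exclusion over which floors are missing,
P(all seen) = Σ_{j=0}^{8} (-1)^j C(8,j)((8-j)/8)^11
= 1.00000 - 1.84153 + 1.18258 - 0.31832 + 0.03418 - 0.00115 + 0.00001 - 0.00000 + 0.00000
= 0.05576.

0.0558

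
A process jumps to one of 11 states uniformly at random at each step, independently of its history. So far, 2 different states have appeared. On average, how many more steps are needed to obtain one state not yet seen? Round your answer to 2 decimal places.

1.22

The number of steps until the next new state is geometric with success probability 9/11, so its mean is 11/9.
E = 11/9 = 1.222.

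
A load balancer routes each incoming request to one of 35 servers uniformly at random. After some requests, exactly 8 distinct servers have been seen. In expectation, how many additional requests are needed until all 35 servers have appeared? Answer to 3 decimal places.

136.201

With k distinct servers already seen, the next new one takes an expected 35/(35-k) requests.
Sum over k = 8,...,34: E = 35/27 + 35/26 + 35/25 + ... + 35/2 + 35/1 = 136.2010.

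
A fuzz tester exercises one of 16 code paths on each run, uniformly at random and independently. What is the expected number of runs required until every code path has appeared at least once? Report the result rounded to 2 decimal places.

54.09

After k distinct code paths have appeared, the next run gives a new one with probability (16-k)/16, so the expected wait for the (k+1)-th is 16/(16-k).
E[T] = 16/16 + 16/15 + 16/14 + ... + 16/2 + 16/1 = 16·H_{16}.
H_{16} = 3.381, so E[T] = 54.092.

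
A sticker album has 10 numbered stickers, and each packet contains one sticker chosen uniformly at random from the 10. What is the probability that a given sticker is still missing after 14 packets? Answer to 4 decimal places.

0.2288

On each packet the fixed sticker fails to appear with probability 9/10.
P(still missing after 14) = (9/10)^14 = 0.22877.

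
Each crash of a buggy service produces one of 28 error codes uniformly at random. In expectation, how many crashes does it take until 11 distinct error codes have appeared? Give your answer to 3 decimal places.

13.653

With k distinct error codes already seen, the next new one arrives after an expected 28/(28-k) crashes.
Sum over k = 0,...,10: E = 28/28 + 28/27 + 28/26 + ... + 28/19 + 28/18 = 13.6533.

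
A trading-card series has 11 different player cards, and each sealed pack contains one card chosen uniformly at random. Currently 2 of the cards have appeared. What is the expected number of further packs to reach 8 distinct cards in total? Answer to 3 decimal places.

From k distinct to k+1 distinct takes on average 11/(11-k) packs.
Sum over k = 2,...,7: E = 11/9 + 11/8 + 11/7 + 11/6 + 11/5 + 11/4 = 10.9520.

10.952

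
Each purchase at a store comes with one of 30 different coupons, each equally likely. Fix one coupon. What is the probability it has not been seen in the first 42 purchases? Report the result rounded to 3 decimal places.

On each purchase the fixed coupon fails to appear with probability 29/30.
P(still missing after 42) = (29/30)^42 = 0.2408.

0.241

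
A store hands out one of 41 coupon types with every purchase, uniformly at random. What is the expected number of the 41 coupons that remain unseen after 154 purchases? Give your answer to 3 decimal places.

For each coupon, P(unseen after 154) = (40/41)^154 = 0.0223.
By linearity of expectation, E[unseen] = 41·(40/41)^154 = 0.9148.

0.915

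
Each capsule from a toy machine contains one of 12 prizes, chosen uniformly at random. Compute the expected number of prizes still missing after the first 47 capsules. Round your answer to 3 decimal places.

0.201

For each prize, P(unseen after 47) = (11/12)^47 = 0.0167.
By linearity of expectation, E[unseen] = 12·(11/12)^47 = 0.2010.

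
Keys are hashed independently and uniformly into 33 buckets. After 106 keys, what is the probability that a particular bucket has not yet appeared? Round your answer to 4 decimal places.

0.0383

On each key the fixed bucket fails to appear with probability 32/33.
P(still missing after 106) = (32/33)^106 = 0.03832.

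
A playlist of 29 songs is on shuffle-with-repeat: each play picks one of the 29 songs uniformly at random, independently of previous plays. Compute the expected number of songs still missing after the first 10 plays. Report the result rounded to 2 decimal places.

20.42

For each song, P(unseen after 10) = (28/29)^10 = 0.704.
By linearity of expectation, E[unseen] = 29·(28/29)^10 = 20.417.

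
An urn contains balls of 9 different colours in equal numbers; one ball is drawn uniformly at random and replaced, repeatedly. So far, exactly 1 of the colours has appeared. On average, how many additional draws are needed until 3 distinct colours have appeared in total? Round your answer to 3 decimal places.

With k distinct colours already seen, the next new one takes an expected 9/(9-k) draws.
Sum over k = 1,...,2: E = 9/8 + 9/7 = 2.4107.

2.411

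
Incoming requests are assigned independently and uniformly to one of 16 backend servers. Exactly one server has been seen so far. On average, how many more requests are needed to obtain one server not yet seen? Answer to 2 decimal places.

The number of requests until the next new server is geometric with success probability 15/16, so its mean is 16/15.
E = 16/15 = 1.067.

1.07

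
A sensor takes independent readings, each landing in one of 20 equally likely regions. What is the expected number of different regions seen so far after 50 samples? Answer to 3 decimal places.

18.461

For each region, P(seen in 50 samples) = 1 - (19/20)^50 = 0.9231.
By linearity of expectation, E[distinct seen] = 20·(1 - (19/20)^50) = 18.4611.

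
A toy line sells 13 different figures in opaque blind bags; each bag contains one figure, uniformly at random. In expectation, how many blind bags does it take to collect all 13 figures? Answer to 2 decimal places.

After k distinct figures have appeared, the next blind bag gives a new one with probability (13-k)/13, so the expected wait for the (k+1)-th is 13/(13-k).
E[T] = 13/13 + 13/12 + 13/11 + ... + 13/2 + 13/1 = 13·H_{13}.
H_{13} = 3.180, so E[T] = 41.342.

41.34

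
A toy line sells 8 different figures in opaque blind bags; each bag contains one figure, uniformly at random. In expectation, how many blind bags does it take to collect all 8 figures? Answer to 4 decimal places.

21.7429

The wait to go from k to k+1 distinct figures is geometric with mean 8/(8-k).
E[T] = 8/8 + 8/7 + 8/6 + ... + 8/2 + 8/1 = 8·H_{8}.
H_{8} = 2.71786, so E[T] = 21.74286.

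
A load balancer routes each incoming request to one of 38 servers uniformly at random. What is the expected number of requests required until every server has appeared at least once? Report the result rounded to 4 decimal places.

160.6603

After k distinct servers have appeared, the next request gives a new one with probability (38-k)/38, so the expected wait for the (k+1)-th is 38/(38-k).
E[T] = 38/38 + 38/37 + 38/36 + ... + 38/2 + 38/1 = 38·H_{38}.
H_{38} = 4.22790, so E[T] = 160.66028.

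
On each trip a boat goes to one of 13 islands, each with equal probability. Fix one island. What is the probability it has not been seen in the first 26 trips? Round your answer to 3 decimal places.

On each trip the fixed island fails to appear with probability 12/13.
P(still missing after 26) = (12/13)^26 = 0.1248.

0.125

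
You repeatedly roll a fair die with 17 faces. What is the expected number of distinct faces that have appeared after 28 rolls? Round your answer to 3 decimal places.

For each face, P(seen in 28 rolls) = 1 - (16/17)^28 = 0.8169.
By linearity of expectation, E[distinct seen] = 17·(1 - (16/17)^28) = 13.8866.

13.887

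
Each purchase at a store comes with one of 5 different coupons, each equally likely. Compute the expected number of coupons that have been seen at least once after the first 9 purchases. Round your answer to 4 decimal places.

For each coupon, P(seen in 9 purchases) = 1 - (4/5)^9 = 0.86578.
By linearity of expectation, E[distinct seen] = 5·(1 - (4/5)^9) = 4.32891.

4.3289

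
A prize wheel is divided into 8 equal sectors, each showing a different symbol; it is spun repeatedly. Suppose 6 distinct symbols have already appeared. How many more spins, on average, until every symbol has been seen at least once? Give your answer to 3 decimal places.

With k distinct symbols already seen, the next new one takes an expected 8/(8-k) spins.
Sum over k = 6,...,7: E = 8/2 + 8/1 = 12.0000.

12.000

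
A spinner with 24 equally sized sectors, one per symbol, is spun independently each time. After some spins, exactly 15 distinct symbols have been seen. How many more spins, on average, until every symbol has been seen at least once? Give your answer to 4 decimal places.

From k distinct to k+1 distinct takes on average 24/(24-k) spins.
Sum over k = 15,...,23: E = 24/9 + 24/8 + 24/7 + ... + 24/2 + 24/1 = 67.89524.

67.8952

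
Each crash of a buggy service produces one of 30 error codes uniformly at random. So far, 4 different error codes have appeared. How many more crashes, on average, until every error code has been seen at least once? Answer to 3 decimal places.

115.633

The wait to go from k to k+1 distinct error codes is geometric with mean 30/(30-k).
Sum over k = 4,...,29: E = 30/26 + 30/25 + 30/24 + ... + 30/2 + 30/1 = 115.6326.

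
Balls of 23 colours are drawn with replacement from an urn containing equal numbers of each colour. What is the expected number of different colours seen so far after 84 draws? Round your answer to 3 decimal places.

For each colour, P(seen in 84 draws) = 1 - (22/23)^84 = 0.9761.
By linearity of expectation, E[distinct seen] = 23·(1 - (22/23)^84) = 22.4503.

22.450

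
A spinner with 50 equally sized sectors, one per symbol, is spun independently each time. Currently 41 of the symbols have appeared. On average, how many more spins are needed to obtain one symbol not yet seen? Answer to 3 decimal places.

5.556

The number of spins until the next new symbol is geometric with success probability 9/50, so its mean is 50/9.
E = 50/9 = 5.5556.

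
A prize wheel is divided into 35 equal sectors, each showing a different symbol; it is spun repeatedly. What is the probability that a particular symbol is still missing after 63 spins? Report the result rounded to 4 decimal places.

0.1610

Each spin misses the fixed symbol with probability (35-1)/35 = 34/35, independently.
P(still missing after 63) = (34/35)^63 = 0.16102.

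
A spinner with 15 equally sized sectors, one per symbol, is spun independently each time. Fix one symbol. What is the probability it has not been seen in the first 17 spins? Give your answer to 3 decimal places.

0.309

On each spin the fixed symbol fails to appear with probability 14/15.
P(still missing after 17) = (14/15)^17 = 0.3095.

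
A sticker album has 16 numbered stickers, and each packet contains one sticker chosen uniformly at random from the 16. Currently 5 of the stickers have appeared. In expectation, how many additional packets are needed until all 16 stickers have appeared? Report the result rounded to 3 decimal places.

48.318

With k distinct stickers already seen, the next new one takes an expected 16/(16-k) packets.
Sum over k = 5,...,15: E = 16/11 + 16/10 + 16/9 + ... + 16/2 + 16/1 = 48.3180.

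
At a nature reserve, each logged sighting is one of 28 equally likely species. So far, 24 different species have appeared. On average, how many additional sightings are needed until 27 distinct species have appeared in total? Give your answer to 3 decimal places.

With k distinct species already seen, the next new one takes an expected 28/(28-k) sightings.
Sum over k = 24,...,26: E = 28/4 + 28/3 + 28/2 = 30.3333.

30.333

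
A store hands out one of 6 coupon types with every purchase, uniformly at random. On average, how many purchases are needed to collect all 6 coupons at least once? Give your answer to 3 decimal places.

The wait to go from k to k+1 distinct coupons is geometric with mean 6/(6-k).
E[T] = 6/6 + 6/5 + 6/4 + 6/3 + 6/2 + 6/1 = 6·H_{6}.
H_{6} = 2.4500, so E[T] = 14.7000.

14.700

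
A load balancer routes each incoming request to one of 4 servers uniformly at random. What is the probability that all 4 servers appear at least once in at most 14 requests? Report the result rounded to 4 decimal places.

Let A_i be the event that server i is missing after 14 requests. By inclusion–exclusion on the A_i,
P(all seen) = Σ_{j=0}^{4} (-1)^j C(4,j)((4-j)/4)^14
= 1.00000 - 0.07127 + 0.00037 - 0.00000 + 0.00000
= 0.92909.

0.9291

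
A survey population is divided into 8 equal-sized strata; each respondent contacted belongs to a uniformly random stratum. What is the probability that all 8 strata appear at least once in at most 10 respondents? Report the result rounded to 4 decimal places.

Let A_i be the event that stratum i is missing after 10 respondents. By inclusion–exclusion on the A_i,
P(all seen) = Σ_{j=0}^{8} (-1)^j C(8,j)((8-j)/8)^10
= 1.00000 - 2.10460 + 1.57678 - 0.50932 + 0.06836 - 0.00308 + 0.00003 - 0.00000 + 0.00000
= 0.02816.

0.0282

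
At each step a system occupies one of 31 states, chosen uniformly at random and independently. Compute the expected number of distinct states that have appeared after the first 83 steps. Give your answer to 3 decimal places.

For each state, P(seen in 83 steps) = 1 - (30/31)^83 = 0.9342.
By linearity of expectation, E[distinct seen] = 31·(1 - (30/31)^83) = 28.9611.

28.961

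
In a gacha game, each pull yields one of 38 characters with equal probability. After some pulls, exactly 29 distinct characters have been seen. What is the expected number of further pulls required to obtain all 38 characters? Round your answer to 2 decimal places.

The wait to go from k to k+1 distinct characters is geometric with mean 38/(38-k).
Sum over k = 29,...,37: E = 38/9 + 38/8 + 38/7 + ... + 38/2 + 38/1 = 107.501.

107.50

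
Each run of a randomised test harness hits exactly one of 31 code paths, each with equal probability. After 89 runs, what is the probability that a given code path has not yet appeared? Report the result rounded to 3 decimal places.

On each run the fixed code path fails to appear with probability 30/31.
P(still missing after 89) = (30/31)^89 = 0.0540.

0.054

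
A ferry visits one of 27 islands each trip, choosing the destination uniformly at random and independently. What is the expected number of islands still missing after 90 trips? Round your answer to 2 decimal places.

For each island, P(unseen after 90) = (26/27)^90 = 0.033.
By linearity of expectation, E[unseen] = 27·(26/27)^90 = 0.904.

0.90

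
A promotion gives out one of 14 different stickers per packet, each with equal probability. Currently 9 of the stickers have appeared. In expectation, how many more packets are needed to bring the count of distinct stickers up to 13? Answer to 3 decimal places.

17.967

The wait to go from k to k+1 distinct stickers is geometric with mean 14/(14-k).
Sum over k = 9,...,12: E = 14/5 + 14/4 + 14/3 + 14/2 = 17.9667.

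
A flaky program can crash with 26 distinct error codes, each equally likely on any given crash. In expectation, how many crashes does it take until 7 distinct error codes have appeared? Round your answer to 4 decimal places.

7.9737

With k distinct error codes already seen, the next new one arrives after an expected 26/(26-k) crashes.
Sum over k = 0,...,6: E = 26/26 + 26/25 + 26/24 + ... + 26/21 + 26/20 = 7.97368.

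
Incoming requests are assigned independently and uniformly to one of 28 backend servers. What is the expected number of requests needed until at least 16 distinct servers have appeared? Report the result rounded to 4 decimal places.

Going from k to k+1 distinct takes a geometric number of requests with mean 28/(28-k).
Sum over k = 0,...,15: E = 28/28 + 28/27 + 28/26 + ... + 28/14 + 28/13 = 23.07089.

23.0709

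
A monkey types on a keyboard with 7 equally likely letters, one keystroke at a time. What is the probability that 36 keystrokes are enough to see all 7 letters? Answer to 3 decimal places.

Let A_i be the event that letter i is missing after 36 keystrokes. By inclusion–exclusion on the A_i,
P(all seen) = Σ_{j=0}^{7} (-1)^j C(7,j)((7-j)/7)^36
= 1.0000 - 0.0272 + 0.0001 - 0.0000 + 0.0000 - 0.0000 + 0.0000 - 0.0000
= 0.9729.

0.973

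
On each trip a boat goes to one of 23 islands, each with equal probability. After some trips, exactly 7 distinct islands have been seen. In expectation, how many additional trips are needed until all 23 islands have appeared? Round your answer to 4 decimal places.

77.7568

From k distinct to k+1 distinct takes on average 23/(23-k) trips.
Sum over k = 7,...,22: E = 23/16 + 23/15 + 23/14 + ... + 23/2 + 23/1 = 77.75677.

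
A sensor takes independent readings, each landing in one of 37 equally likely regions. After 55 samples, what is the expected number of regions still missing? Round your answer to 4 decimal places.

8.1987

For each region, P(unseen after 55) = (36/37)^55 = 0.22159.
By linearity of expectation, E[unseen] = 37·(36/37)^55 = 8.19869.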